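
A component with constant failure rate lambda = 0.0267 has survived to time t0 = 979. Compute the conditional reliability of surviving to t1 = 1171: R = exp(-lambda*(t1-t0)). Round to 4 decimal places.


lambda = 0.0267
t0 = 979, t1 = 1171
t1 - t0 = 192
lambda * (t1-t0) = 0.0267 * 192 = 5.1264
R = exp(-5.1264)
R = 0.0059

0.0059


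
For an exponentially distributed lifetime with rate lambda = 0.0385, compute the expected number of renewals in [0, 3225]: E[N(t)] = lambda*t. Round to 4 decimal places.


lambda = 0.0385
t = 3225
E[N(t)] = lambda * t
E[N(t)] = 0.0385 * 3225
E[N(t)] = 124.1625

124.1625


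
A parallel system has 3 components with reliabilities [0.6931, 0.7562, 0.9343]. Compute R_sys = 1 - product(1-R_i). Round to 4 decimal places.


Components: [0.6931, 0.7562, 0.9343]
(1 - 0.6931) = 0.3069, running product = 0.3069
(1 - 0.7562) = 0.2438, running product = 0.0748
(1 - 0.9343) = 0.0657, running product = 0.0049
Product of (1-R_i) = 0.0049
R_sys = 1 - 0.0049 = 0.9951

0.9951


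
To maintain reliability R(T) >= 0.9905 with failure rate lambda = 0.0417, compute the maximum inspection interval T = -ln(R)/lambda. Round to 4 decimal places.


R_target = 0.9905
lambda = 0.0417
-ln(0.9905) = 0.0095
T = 0.0095 / 0.0417
T = 0.2289

0.2289


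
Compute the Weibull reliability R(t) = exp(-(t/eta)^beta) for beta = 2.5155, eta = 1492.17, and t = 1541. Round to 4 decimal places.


beta = 2.5155, eta = 1492.17, t = 1541
t/eta = 1541 / 1492.17 = 1.0327
(t/eta)^beta = 1.0327^2.5155 = 1.0844
R(t) = exp(-1.0844)
R(t) = 0.3381

0.3381


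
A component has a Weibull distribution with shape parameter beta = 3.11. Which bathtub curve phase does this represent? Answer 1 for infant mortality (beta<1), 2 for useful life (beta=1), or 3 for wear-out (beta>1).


beta = 3.11
Compare beta to 1:
beta < 1 => infant mortality (phase 1)
beta = 1 => useful life (phase 2)
beta > 1 => wear-out (phase 3)
Since beta = 3.11, this is wear-out (increasing failure rate)
Phase = 3

3


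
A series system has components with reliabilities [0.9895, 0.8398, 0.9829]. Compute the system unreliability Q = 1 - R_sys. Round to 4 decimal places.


Components: [0.9895, 0.8398, 0.9829]
After component 1: product = 0.9895
After component 2: product = 0.831
After component 3: product = 0.8168
R_sys = 0.8168
Q = 1 - 0.8168 = 0.1832

0.1832


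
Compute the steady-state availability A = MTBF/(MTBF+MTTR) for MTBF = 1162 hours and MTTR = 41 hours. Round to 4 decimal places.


MTBF = 1162
MTTR = 41
MTBF + MTTR = 1203
A = 1162 / 1203
A = 0.9659

0.9659


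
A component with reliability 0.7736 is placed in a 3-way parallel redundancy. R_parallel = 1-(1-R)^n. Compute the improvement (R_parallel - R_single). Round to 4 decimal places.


R_single = 0.7736, n = 3
1 - R_single = 0.2264
(1 - R_single)^n = 0.2264^3 = 0.0116
R_parallel = 1 - 0.0116 = 0.9884
Improvement = 0.9884 - 0.7736
Improvement = 0.2148

0.2148


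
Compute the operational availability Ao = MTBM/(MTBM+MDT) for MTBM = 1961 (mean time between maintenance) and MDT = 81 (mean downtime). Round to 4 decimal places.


MTBM = 1961
MDT = 81
MTBM + MDT = 2042
Ao = 1961 / 2042
Ao = 0.9603

0.9603


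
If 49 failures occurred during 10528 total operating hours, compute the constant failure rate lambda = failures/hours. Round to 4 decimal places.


failures = 49
total_hours = 10528
lambda = 49 / 10528
lambda = 0.0047

0.0047


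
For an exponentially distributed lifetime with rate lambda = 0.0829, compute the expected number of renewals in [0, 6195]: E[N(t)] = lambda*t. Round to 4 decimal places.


lambda = 0.0829
t = 6195
E[N(t)] = lambda * t
E[N(t)] = 0.0829 * 6195
E[N(t)] = 513.5655

513.5655


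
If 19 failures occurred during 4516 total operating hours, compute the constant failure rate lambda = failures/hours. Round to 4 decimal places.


failures = 19
total_hours = 4516
lambda = 19 / 4516
lambda = 0.0042

0.0042


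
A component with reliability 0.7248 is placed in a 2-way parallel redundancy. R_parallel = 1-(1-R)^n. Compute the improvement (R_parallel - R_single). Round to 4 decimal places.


R_single = 0.7248, n = 2
1 - R_single = 0.2752
(1 - R_single)^n = 0.2752^2 = 0.0757
R_parallel = 1 - 0.0757 = 0.9243
Improvement = 0.9243 - 0.7248
Improvement = 0.1995

0.1995


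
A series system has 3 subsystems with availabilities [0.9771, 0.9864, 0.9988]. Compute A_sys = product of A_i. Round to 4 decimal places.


Subsystems: [0.9771, 0.9864, 0.9988]
After subsystem 1 (A=0.9771): product = 0.9771
After subsystem 2 (A=0.9864): product = 0.9638
After subsystem 3 (A=0.9988): product = 0.9627
A_sys = 0.9627

0.9627


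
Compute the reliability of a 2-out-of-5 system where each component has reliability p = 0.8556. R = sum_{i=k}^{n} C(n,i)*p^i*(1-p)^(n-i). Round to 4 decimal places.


k = 2, n = 5, p = 0.8556
i=2: C(5,2)=10 * 0.8556^2 * 0.1444^3 = 0.022
i=3: C(5,3)=10 * 0.8556^3 * 0.1444^2 = 0.1306
i=4: C(5,4)=5 * 0.8556^4 * 0.1444^1 = 0.3869
i=5: C(5,5)=1 * 0.8556^5 * 0.1444^0 = 0.4585
R = sum of terms = 0.9981

0.9981


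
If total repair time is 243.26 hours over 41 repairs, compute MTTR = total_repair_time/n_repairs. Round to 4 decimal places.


total_repair_time = 243.26
n_repairs = 41
MTTR = 243.26 / 41
MTTR = 5.9332

5.9332


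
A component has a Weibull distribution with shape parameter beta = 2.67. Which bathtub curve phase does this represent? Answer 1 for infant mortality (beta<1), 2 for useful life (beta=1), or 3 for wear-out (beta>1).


beta = 2.67
Compare beta to 1:
beta < 1 => infant mortality (phase 1)
beta = 1 => useful life (phase 2)
beta > 1 => wear-out (phase 3)
Since beta = 2.67, this is wear-out (increasing failure rate)
Phase = 3

3


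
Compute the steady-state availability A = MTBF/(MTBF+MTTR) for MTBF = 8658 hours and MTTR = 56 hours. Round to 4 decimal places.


MTBF = 8658
MTTR = 56
MTBF + MTTR = 8714
A = 8658 / 8714
A = 0.9936

0.9936


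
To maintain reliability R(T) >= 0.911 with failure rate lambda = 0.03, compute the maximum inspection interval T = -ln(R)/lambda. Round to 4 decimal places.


R_target = 0.911
lambda = 0.03
-ln(0.911) = 0.0932
T = 0.0932 / 0.03
T = 3.1071

3.1071


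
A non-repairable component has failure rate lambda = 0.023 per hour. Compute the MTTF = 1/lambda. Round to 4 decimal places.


lambda = 0.023
MTTF = 1 / 0.023
MTTF = 43.4783

43.4783


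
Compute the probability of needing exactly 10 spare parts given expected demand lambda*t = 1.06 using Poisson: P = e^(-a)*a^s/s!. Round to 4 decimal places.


a = 1.06, s = 10
e^(-a) = e^(-1.06) = 0.3465
a^s = 1.06^10 = 1.7908
s! = 3628800
P = 0.3465 * 1.7908 / 3628800
P = 0.0

0.0


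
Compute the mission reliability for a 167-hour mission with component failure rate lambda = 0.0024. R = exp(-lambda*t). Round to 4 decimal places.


lambda = 0.0024
mission_time = 167
lambda * t = 0.0024 * 167 = 0.4008
R = exp(-0.4008)
R = 0.6698

0.6698


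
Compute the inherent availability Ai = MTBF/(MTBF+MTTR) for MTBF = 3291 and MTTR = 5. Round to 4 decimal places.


MTBF = 3291
MTTR = 5
MTBF + MTTR = 3296
Ai = 3291 / 3296
Ai = 0.9985

0.9985


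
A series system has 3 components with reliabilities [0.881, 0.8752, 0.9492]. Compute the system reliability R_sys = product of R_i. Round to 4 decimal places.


Components: [0.881, 0.8752, 0.9492]
After component 1 (R=0.881): product = 0.881
After component 2 (R=0.8752): product = 0.7711
After component 3 (R=0.9492): product = 0.7319
R_sys = 0.7319

0.7319


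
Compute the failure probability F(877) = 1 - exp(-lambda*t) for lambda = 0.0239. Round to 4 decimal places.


lambda = 0.0239, t = 877
lambda * t = 20.9603
exp(-20.9603) = 0.0
F(t) = 1 - 0.0
F(t) = 1.0

1.0


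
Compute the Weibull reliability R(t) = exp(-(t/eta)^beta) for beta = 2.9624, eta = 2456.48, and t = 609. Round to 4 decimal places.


beta = 2.9624, eta = 2456.48, t = 609
t/eta = 609 / 2456.48 = 0.2479
(t/eta)^beta = 0.2479^2.9624 = 0.0161
R(t) = exp(-0.0161)
R(t) = 0.9841

0.9841


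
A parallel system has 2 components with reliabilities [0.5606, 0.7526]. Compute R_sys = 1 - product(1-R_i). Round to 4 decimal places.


Components: [0.5606, 0.7526]
(1 - 0.5606) = 0.4394, running product = 0.4394
(1 - 0.7526) = 0.2474, running product = 0.1087
Product of (1-R_i) = 0.1087
R_sys = 1 - 0.1087 = 0.8913

0.8913


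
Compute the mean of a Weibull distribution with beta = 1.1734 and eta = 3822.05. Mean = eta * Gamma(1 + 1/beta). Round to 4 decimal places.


beta = 1.1734, eta = 3822.05
1/beta = 0.8522
1 + 1/beta = 1.8522
Gamma(1.8522) = 0.9463
Mean = 3822.05 * 0.9463
Mean = 3616.7626

3616.7626


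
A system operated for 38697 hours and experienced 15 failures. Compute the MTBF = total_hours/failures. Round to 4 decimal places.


total_hours = 38697
failures = 15
MTBF = 38697 / 15
MTBF = 2579.8

2579.8


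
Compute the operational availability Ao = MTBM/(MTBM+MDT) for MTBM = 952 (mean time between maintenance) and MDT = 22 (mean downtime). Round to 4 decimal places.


MTBM = 952
MDT = 22
MTBM + MDT = 974
Ao = 952 / 974
Ao = 0.9774

0.9774


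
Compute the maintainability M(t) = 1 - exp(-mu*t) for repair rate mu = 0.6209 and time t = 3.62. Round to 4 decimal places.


mu = 0.6209, t = 3.62
mu * t = 0.6209 * 3.62 = 2.2477
exp(-2.2477) = 0.1056
M(t) = 1 - 0.1056
M(t) = 0.8944

0.8944


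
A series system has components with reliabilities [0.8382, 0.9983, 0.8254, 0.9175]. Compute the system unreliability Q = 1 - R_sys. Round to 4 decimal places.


Components: [0.8382, 0.9983, 0.8254, 0.9175]
After component 1: product = 0.8382
After component 2: product = 0.8368
After component 3: product = 0.6907
After component 4: product = 0.6337
R_sys = 0.6337
Q = 1 - 0.6337 = 0.3663

0.3663


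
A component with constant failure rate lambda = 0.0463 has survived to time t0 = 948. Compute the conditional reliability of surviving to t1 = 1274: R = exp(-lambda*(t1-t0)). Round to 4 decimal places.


lambda = 0.0463
t0 = 948, t1 = 1274
t1 - t0 = 326
lambda * (t1-t0) = 0.0463 * 326 = 15.0938
R = exp(-15.0938)
R = 0.0

0.0


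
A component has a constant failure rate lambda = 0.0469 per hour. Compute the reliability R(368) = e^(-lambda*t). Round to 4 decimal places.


lambda = 0.0469
t = 368
lambda * t = 17.2592
R(t) = e^(-17.2592)
R(t) = 0.0

0.0


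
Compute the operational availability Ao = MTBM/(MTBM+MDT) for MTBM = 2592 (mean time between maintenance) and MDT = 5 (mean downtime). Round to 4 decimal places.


MTBM = 2592
MDT = 5
MTBM + MDT = 2597
Ao = 2592 / 2597
Ao = 0.9981

0.9981


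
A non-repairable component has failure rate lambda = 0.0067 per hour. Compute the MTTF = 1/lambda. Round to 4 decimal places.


lambda = 0.0067
MTTF = 1 / 0.0067
MTTF = 149.2537

149.2537


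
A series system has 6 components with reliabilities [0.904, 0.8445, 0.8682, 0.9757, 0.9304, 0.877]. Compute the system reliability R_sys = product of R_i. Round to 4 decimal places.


Components: [0.904, 0.8445, 0.8682, 0.9757, 0.9304, 0.877]
After component 1 (R=0.904): product = 0.904
After component 2 (R=0.8445): product = 0.7634
After component 3 (R=0.8682): product = 0.6628
After component 4 (R=0.9757): product = 0.6467
After component 5 (R=0.9304): product = 0.6017
After component 6 (R=0.877): product = 0.5277
R_sys = 0.5277

0.5277


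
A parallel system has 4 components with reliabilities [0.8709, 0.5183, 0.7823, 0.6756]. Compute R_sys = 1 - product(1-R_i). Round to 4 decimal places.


Components: [0.8709, 0.5183, 0.7823, 0.6756]
(1 - 0.8709) = 0.1291, running product = 0.1291
(1 - 0.5183) = 0.4817, running product = 0.0622
(1 - 0.7823) = 0.2177, running product = 0.0135
(1 - 0.6756) = 0.3244, running product = 0.0044
Product of (1-R_i) = 0.0044
R_sys = 1 - 0.0044 = 0.9956

0.9956


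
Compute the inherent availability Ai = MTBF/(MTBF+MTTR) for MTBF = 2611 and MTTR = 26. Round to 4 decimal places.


MTBF = 2611
MTTR = 26
MTBF + MTTR = 2637
Ai = 2611 / 2637
Ai = 0.9901

0.9901


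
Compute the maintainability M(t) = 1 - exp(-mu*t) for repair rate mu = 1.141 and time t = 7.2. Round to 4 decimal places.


mu = 1.141, t = 7.2
mu * t = 1.141 * 7.2 = 8.2152
exp(-8.2152) = 0.0003
M(t) = 1 - 0.0003
M(t) = 0.9997

0.9997


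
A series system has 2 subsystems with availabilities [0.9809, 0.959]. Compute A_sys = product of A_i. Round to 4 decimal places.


Subsystems: [0.9809, 0.959]
After subsystem 1 (A=0.9809): product = 0.9809
After subsystem 2 (A=0.959): product = 0.9407
A_sys = 0.9407

0.9407


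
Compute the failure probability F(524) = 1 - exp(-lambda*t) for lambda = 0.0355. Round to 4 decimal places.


lambda = 0.0355, t = 524
lambda * t = 18.602
exp(-18.602) = 0.0
F(t) = 1 - 0.0
F(t) = 1.0

1.0


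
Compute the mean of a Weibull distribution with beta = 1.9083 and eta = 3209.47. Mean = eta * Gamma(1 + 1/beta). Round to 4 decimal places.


beta = 1.9083, eta = 3209.47
1/beta = 0.524
1 + 1/beta = 1.524
Gamma(1.524) = 0.8872
Mean = 3209.47 * 0.8872
Mean = 2847.5764

2847.5764


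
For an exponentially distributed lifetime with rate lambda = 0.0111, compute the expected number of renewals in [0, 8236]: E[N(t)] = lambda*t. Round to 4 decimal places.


lambda = 0.0111
t = 8236
E[N(t)] = lambda * t
E[N(t)] = 0.0111 * 8236
E[N(t)] = 91.4196

91.4196


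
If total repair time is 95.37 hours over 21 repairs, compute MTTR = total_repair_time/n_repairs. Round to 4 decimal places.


total_repair_time = 95.37
n_repairs = 21
MTTR = 95.37 / 21
MTTR = 4.5414

4.5414


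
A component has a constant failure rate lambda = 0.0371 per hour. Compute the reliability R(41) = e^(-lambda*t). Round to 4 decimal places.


lambda = 0.0371
t = 41
lambda * t = 1.5211
R(t) = e^(-1.5211)
R(t) = 0.2185

0.2185


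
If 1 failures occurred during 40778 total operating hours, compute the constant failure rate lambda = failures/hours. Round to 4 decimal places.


failures = 1
total_hours = 40778
lambda = 1 / 40778
lambda = 0.0

0.0


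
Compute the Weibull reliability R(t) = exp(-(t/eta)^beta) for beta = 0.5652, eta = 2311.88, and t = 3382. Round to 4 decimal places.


beta = 0.5652, eta = 2311.88, t = 3382
t/eta = 3382 / 2311.88 = 1.4629
(t/eta)^beta = 1.4629^0.5652 = 1.2399
R(t) = exp(-1.2399)
R(t) = 0.2894

0.2894


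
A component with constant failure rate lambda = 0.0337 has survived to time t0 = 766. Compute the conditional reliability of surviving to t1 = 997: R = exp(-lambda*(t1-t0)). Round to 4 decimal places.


lambda = 0.0337
t0 = 766, t1 = 997
t1 - t0 = 231
lambda * (t1-t0) = 0.0337 * 231 = 7.7847
R = exp(-7.7847)
R = 0.0004

0.0004


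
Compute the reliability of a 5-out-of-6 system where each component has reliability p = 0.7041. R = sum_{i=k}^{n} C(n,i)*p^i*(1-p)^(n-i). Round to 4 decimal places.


k = 5, n = 6, p = 0.7041
i=5: C(6,5)=6 * 0.7041^5 * 0.2959^1 = 0.3072
i=6: C(6,6)=1 * 0.7041^6 * 0.2959^0 = 0.1218
R = sum of terms = 0.4291

0.4291


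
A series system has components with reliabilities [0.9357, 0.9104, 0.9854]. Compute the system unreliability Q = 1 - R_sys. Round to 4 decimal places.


Components: [0.9357, 0.9104, 0.9854]
After component 1: product = 0.9357
After component 2: product = 0.8519
After component 3: product = 0.8394
R_sys = 0.8394
Q = 1 - 0.8394 = 0.1606

0.1606


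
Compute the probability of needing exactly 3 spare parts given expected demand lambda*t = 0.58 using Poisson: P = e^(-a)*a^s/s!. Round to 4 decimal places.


a = 0.58, s = 3
e^(-a) = e^(-0.58) = 0.5599
a^s = 0.58^3 = 0.1951
s! = 6
P = 0.5599 * 0.1951 / 6
P = 0.0182

0.0182


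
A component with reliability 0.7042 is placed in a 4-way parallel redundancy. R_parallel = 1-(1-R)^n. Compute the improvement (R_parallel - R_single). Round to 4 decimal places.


R_single = 0.7042, n = 4
1 - R_single = 0.2958
(1 - R_single)^n = 0.2958^4 = 0.0077
R_parallel = 1 - 0.0077 = 0.9923
Improvement = 0.9923 - 0.7042
Improvement = 0.2881

0.2881


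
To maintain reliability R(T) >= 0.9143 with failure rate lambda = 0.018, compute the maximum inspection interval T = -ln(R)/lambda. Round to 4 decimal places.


R_target = 0.9143
lambda = 0.018
-ln(0.9143) = 0.0896
T = 0.0896 / 0.018
T = 4.9776

4.9776


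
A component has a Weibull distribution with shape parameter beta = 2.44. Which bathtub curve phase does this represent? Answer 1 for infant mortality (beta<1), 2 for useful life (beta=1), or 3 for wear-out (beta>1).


beta = 2.44
Compare beta to 1:
beta < 1 => infant mortality (phase 1)
beta = 1 => useful life (phase 2)
beta > 1 => wear-out (phase 3)
Since beta = 2.44, this is wear-out (increasing failure rate)
Phase = 3

3


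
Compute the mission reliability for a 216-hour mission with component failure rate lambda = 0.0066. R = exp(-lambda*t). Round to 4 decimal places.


lambda = 0.0066
mission_time = 216
lambda * t = 0.0066 * 216 = 1.4256
R = exp(-1.4256)
R = 0.2404

0.2404


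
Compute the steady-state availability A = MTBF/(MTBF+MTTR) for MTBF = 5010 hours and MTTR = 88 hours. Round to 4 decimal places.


MTBF = 5010
MTTR = 88
MTBF + MTTR = 5098
A = 5010 / 5098
A = 0.9827

0.9827


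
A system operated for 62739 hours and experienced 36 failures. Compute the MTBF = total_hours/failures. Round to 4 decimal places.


total_hours = 62739
failures = 36
MTBF = 62739 / 36
MTBF = 1742.75

1742.75


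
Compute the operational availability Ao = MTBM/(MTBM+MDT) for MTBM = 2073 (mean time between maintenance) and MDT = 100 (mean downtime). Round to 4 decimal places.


MTBM = 2073
MDT = 100
MTBM + MDT = 2173
Ao = 2073 / 2173
Ao = 0.954

0.954


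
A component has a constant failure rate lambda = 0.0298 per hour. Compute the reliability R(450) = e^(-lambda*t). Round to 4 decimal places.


lambda = 0.0298
t = 450
lambda * t = 13.41
R(t) = e^(-13.41)
R(t) = 0.0

0.0


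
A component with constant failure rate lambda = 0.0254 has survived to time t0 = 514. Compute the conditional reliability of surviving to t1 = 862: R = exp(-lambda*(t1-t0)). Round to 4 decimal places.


lambda = 0.0254
t0 = 514, t1 = 862
t1 - t0 = 348
lambda * (t1-t0) = 0.0254 * 348 = 8.8392
R = exp(-8.8392)
R = 0.0001

0.0001


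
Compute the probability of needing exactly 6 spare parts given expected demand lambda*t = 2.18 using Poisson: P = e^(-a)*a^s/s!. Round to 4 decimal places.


a = 2.18, s = 6
e^(-a) = e^(-2.18) = 0.113
a^s = 2.18^6 = 107.3344
s! = 720
P = 0.113 * 107.3344 / 720
P = 0.0169

0.0169


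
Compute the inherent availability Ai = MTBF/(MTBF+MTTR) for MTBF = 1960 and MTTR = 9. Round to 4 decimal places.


MTBF = 1960
MTTR = 9
MTBF + MTTR = 1969
Ai = 1960 / 1969
Ai = 0.9954

0.9954


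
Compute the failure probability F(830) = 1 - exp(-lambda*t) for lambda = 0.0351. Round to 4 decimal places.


lambda = 0.0351, t = 830
lambda * t = 29.133
exp(-29.133) = 0.0
F(t) = 1 - 0.0
F(t) = 1.0

1.0


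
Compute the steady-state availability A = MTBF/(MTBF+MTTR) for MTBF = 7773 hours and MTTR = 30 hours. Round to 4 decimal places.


MTBF = 7773
MTTR = 30
MTBF + MTTR = 7803
A = 7773 / 7803
A = 0.9962

0.9962


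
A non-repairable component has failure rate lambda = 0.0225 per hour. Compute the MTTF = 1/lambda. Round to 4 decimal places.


lambda = 0.0225
MTTF = 1 / 0.0225
MTTF = 44.4444

44.4444


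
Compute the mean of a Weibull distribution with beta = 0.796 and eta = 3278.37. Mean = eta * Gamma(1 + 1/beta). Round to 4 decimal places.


beta = 0.796, eta = 3278.37
1/beta = 1.2563
1 + 1/beta = 2.2563
Gamma(2.2563) = 1.1371
Mean = 3278.37 * 1.1371
Mean = 3727.8268

3727.8268


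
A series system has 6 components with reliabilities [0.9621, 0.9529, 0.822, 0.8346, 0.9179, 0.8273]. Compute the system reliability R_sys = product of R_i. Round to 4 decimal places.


Components: [0.9621, 0.9529, 0.822, 0.8346, 0.9179, 0.8273]
After component 1 (R=0.9621): product = 0.9621
After component 2 (R=0.9529): product = 0.9168
After component 3 (R=0.822): product = 0.7536
After component 4 (R=0.8346): product = 0.629
After component 5 (R=0.9179): product = 0.5773
After component 6 (R=0.8273): product = 0.4776
R_sys = 0.4776

0.4776


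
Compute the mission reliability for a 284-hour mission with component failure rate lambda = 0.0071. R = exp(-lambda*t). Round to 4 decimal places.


lambda = 0.0071
mission_time = 284
lambda * t = 0.0071 * 284 = 2.0164
R = exp(-2.0164)
R = 0.1331

0.1331


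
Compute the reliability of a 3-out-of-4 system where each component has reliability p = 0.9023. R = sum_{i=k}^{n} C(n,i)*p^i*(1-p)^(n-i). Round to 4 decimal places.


k = 3, n = 4, p = 0.9023
i=3: C(4,3)=4 * 0.9023^3 * 0.0977^1 = 0.2871
i=4: C(4,4)=1 * 0.9023^4 * 0.0977^0 = 0.6628
R = sum of terms = 0.9499

0.9499


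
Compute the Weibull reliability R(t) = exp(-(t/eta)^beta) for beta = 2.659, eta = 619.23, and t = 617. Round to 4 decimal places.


beta = 2.659, eta = 619.23, t = 617
t/eta = 617 / 619.23 = 0.9964
(t/eta)^beta = 0.9964^2.659 = 0.9905
R(t) = exp(-0.9905)
R(t) = 0.3714

0.3714


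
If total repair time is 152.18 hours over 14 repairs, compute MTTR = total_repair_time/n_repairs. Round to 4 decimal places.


total_repair_time = 152.18
n_repairs = 14
MTTR = 152.18 / 14
MTTR = 10.87

10.87


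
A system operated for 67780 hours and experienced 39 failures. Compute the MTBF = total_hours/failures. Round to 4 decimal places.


total_hours = 67780
failures = 39
MTBF = 67780 / 39
MTBF = 1737.9487

1737.9487


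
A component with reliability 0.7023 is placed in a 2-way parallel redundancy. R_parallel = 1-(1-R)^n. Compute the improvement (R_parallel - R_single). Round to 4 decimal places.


R_single = 0.7023, n = 2
1 - R_single = 0.2977
(1 - R_single)^n = 0.2977^2 = 0.0886
R_parallel = 1 - 0.0886 = 0.9114
Improvement = 0.9114 - 0.7023
Improvement = 0.2091

0.2091


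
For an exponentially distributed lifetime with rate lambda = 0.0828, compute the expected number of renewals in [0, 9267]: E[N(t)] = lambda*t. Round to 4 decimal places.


lambda = 0.0828
t = 9267
E[N(t)] = lambda * t
E[N(t)] = 0.0828 * 9267
E[N(t)] = 767.3076

767.3076


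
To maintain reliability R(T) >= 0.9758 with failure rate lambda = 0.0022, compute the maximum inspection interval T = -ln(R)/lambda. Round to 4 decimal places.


R_target = 0.9758
lambda = 0.0022
-ln(0.9758) = 0.0245
T = 0.0245 / 0.0022
T = 11.1353

11.1353


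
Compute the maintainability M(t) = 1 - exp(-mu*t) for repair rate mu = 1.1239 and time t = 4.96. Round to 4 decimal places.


mu = 1.1239, t = 4.96
mu * t = 1.1239 * 4.96 = 5.5745
exp(-5.5745) = 0.0038
M(t) = 1 - 0.0038
M(t) = 0.9962

0.9962


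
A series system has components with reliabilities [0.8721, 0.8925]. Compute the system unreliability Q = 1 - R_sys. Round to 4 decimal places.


Components: [0.8721, 0.8925]
After component 1: product = 0.8721
After component 2: product = 0.7783
R_sys = 0.7783
Q = 1 - 0.7783 = 0.2217

0.2217


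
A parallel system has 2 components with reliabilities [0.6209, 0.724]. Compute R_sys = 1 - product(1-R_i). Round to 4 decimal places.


Components: [0.6209, 0.724]
(1 - 0.6209) = 0.3791, running product = 0.3791
(1 - 0.724) = 0.276, running product = 0.1046
Product of (1-R_i) = 0.1046
R_sys = 1 - 0.1046 = 0.8954

0.8954


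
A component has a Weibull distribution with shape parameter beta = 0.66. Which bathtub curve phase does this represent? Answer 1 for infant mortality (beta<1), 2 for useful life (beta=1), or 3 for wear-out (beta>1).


beta = 0.66
Compare beta to 1:
beta < 1 => infant mortality (phase 1)
beta = 1 => useful life (phase 2)
beta > 1 => wear-out (phase 3)
Since beta = 0.66, this is infant mortality (decreasing failure rate)
Phase = 1

1


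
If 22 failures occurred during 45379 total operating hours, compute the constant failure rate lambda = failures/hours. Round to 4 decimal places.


failures = 22
total_hours = 45379
lambda = 22 / 45379
lambda = 0.0005

0.0005


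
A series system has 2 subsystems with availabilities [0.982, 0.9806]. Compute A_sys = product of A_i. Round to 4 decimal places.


Subsystems: [0.982, 0.9806]
After subsystem 1 (A=0.982): product = 0.982
After subsystem 2 (A=0.9806): product = 0.9629
A_sys = 0.9629

0.9629


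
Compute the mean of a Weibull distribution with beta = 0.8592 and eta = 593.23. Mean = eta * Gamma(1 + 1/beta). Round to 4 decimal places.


beta = 0.8592, eta = 593.23
1/beta = 1.1639
1 + 1/beta = 2.1639
Gamma(2.1639) = 1.0808
Mean = 593.23 * 1.0808
Mean = 641.1366

641.1366


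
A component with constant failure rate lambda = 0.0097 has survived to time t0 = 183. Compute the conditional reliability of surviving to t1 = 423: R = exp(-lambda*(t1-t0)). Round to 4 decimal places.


lambda = 0.0097
t0 = 183, t1 = 423
t1 - t0 = 240
lambda * (t1-t0) = 0.0097 * 240 = 2.328
R = exp(-2.328)
R = 0.0975

0.0975


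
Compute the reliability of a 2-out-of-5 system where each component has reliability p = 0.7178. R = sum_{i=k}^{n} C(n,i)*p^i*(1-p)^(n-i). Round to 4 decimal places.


k = 2, n = 5, p = 0.7178
i=2: C(5,2)=10 * 0.7178^2 * 0.2822^3 = 0.1158
i=3: C(5,3)=10 * 0.7178^3 * 0.2822^2 = 0.2945
i=4: C(5,4)=5 * 0.7178^4 * 0.2822^1 = 0.3746
i=5: C(5,5)=1 * 0.7178^5 * 0.2822^0 = 0.1906
R = sum of terms = 0.9754

0.9754


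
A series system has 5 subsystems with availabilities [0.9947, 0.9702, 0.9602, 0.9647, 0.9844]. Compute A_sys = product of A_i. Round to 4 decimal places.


Subsystems: [0.9947, 0.9702, 0.9602, 0.9647, 0.9844]
After subsystem 1 (A=0.9947): product = 0.9947
After subsystem 2 (A=0.9702): product = 0.9651
After subsystem 3 (A=0.9602): product = 0.9266
After subsystem 4 (A=0.9647): product = 0.8939
After subsystem 5 (A=0.9844): product = 0.88
A_sys = 0.88

0.88


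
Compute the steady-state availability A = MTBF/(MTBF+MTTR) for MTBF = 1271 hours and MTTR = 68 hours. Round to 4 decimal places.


MTBF = 1271
MTTR = 68
MTBF + MTTR = 1339
A = 1271 / 1339
A = 0.9492

0.9492


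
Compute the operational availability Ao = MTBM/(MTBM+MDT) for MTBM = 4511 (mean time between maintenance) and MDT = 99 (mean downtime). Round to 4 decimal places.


MTBM = 4511
MDT = 99
MTBM + MDT = 4610
Ao = 4511 / 4610
Ao = 0.9785

0.9785


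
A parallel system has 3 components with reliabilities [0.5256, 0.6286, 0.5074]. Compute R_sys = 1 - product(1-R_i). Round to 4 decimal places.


Components: [0.5256, 0.6286, 0.5074]
(1 - 0.5256) = 0.4744, running product = 0.4744
(1 - 0.6286) = 0.3714, running product = 0.1762
(1 - 0.5074) = 0.4926, running product = 0.0868
Product of (1-R_i) = 0.0868
R_sys = 1 - 0.0868 = 0.9132

0.9132


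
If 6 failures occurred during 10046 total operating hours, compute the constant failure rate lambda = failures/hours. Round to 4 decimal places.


failures = 6
total_hours = 10046
lambda = 6 / 10046
lambda = 0.0006

0.0006


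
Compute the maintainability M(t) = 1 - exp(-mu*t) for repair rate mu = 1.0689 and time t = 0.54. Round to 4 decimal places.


mu = 1.0689, t = 0.54
mu * t = 1.0689 * 0.54 = 0.5772
exp(-0.5772) = 0.5615
M(t) = 1 - 0.5615
M(t) = 0.4385

0.4385


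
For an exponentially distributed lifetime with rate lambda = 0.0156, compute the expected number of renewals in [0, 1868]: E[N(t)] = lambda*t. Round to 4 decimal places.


lambda = 0.0156
t = 1868
E[N(t)] = lambda * t
E[N(t)] = 0.0156 * 1868
E[N(t)] = 29.1408

29.1408


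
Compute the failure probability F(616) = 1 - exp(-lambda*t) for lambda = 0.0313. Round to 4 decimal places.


lambda = 0.0313, t = 616
lambda * t = 19.2808
exp(-19.2808) = 0.0
F(t) = 1 - 0.0
F(t) = 1.0

1.0


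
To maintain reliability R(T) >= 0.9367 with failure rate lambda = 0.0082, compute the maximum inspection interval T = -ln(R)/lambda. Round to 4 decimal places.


R_target = 0.9367
lambda = 0.0082
-ln(0.9367) = 0.0654
T = 0.0654 / 0.0082
T = 7.9747

7.9747


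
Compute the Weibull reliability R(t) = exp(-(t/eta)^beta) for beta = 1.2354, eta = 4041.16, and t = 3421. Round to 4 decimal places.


beta = 1.2354, eta = 4041.16, t = 3421
t/eta = 3421 / 4041.16 = 0.8465
(t/eta)^beta = 0.8465^1.2354 = 0.814
R(t) = exp(-0.814)
R(t) = 0.4431

0.4431


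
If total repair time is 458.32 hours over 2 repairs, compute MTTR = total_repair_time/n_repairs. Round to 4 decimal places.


total_repair_time = 458.32
n_repairs = 2
MTTR = 458.32 / 2
MTTR = 229.16

229.16


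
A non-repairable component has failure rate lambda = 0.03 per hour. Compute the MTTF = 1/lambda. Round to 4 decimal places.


lambda = 0.03
MTTF = 1 / 0.03
MTTF = 33.3333

33.3333


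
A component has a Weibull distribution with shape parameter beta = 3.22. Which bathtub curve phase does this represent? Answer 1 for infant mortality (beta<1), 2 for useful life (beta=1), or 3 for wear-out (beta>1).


beta = 3.22
Compare beta to 1:
beta < 1 => infant mortality (phase 1)
beta = 1 => useful life (phase 2)
beta > 1 => wear-out (phase 3)
Since beta = 3.22, this is wear-out (increasing failure rate)
Phase = 3

3


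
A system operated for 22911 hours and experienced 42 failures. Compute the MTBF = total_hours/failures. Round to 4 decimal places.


total_hours = 22911
failures = 42
MTBF = 22911 / 42
MTBF = 545.5

545.5


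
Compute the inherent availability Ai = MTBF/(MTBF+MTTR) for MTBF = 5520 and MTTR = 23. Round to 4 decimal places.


MTBF = 5520
MTTR = 23
MTBF + MTTR = 5543
Ai = 5520 / 5543
Ai = 0.9959

0.9959


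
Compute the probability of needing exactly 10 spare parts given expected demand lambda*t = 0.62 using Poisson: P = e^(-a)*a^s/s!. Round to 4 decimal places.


a = 0.62, s = 10
e^(-a) = e^(-0.62) = 0.5379
a^s = 0.62^10 = 0.0084
s! = 3628800
P = 0.5379 * 0.0084 / 3628800
P = 0.0

0.0


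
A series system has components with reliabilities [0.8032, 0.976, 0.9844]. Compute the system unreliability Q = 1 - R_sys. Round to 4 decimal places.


Components: [0.8032, 0.976, 0.9844]
After component 1: product = 0.8032
After component 2: product = 0.7839
After component 3: product = 0.7717
R_sys = 0.7717
Q = 1 - 0.7717 = 0.2283

0.2283


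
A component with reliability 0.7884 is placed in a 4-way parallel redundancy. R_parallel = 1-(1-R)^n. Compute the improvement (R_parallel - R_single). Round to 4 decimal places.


R_single = 0.7884, n = 4
1 - R_single = 0.2116
(1 - R_single)^n = 0.2116^4 = 0.002
R_parallel = 1 - 0.002 = 0.998
Improvement = 0.998 - 0.7884
Improvement = 0.2096

0.2096


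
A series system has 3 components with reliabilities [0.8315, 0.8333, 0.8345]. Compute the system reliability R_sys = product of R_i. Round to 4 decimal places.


Components: [0.8315, 0.8333, 0.8345]
After component 1 (R=0.8315): product = 0.8315
After component 2 (R=0.8333): product = 0.6929
After component 3 (R=0.8345): product = 0.5782
R_sys = 0.5782

0.5782


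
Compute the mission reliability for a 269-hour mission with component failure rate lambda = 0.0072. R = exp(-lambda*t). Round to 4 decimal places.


lambda = 0.0072
mission_time = 269
lambda * t = 0.0072 * 269 = 1.9368
R = exp(-1.9368)
R = 0.1442

0.1442


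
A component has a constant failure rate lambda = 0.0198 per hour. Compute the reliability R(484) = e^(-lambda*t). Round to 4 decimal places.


lambda = 0.0198
t = 484
lambda * t = 9.5832
R(t) = e^(-9.5832)
R(t) = 0.0001

0.0001


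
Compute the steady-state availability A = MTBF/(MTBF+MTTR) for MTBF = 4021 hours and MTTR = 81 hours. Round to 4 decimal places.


MTBF = 4021
MTTR = 81
MTBF + MTTR = 4102
A = 4021 / 4102
A = 0.9803

0.9803


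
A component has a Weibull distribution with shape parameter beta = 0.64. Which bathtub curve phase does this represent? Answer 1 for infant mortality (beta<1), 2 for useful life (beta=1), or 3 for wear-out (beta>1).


beta = 0.64
Compare beta to 1:
beta < 1 => infant mortality (phase 1)
beta = 1 => useful life (phase 2)
beta > 1 => wear-out (phase 3)
Since beta = 0.64, this is infant mortality (decreasing failure rate)
Phase = 1

1


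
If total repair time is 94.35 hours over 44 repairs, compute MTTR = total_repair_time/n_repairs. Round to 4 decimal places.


total_repair_time = 94.35
n_repairs = 44
MTTR = 94.35 / 44
MTTR = 2.1443

2.1443


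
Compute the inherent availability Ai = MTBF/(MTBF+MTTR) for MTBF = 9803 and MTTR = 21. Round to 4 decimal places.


MTBF = 9803
MTTR = 21
MTBF + MTTR = 9824
Ai = 9803 / 9824
Ai = 0.9979

0.9979


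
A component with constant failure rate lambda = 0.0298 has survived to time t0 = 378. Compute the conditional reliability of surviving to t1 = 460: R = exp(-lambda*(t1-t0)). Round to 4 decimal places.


lambda = 0.0298
t0 = 378, t1 = 460
t1 - t0 = 82
lambda * (t1-t0) = 0.0298 * 82 = 2.4436
R = exp(-2.4436)
R = 0.0868

0.0868


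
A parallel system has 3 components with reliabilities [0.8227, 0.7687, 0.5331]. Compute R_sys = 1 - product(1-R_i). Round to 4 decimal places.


Components: [0.8227, 0.7687, 0.5331]
(1 - 0.8227) = 0.1773, running product = 0.1773
(1 - 0.7687) = 0.2313, running product = 0.041
(1 - 0.5331) = 0.4669, running product = 0.0191
Product of (1-R_i) = 0.0191
R_sys = 1 - 0.0191 = 0.9809

0.9809


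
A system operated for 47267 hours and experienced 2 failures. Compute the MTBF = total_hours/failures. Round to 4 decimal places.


total_hours = 47267
failures = 2
MTBF = 47267 / 2
MTBF = 23633.5

23633.5


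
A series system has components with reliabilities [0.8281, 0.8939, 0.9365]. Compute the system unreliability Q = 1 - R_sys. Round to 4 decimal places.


Components: [0.8281, 0.8939, 0.9365]
After component 1: product = 0.8281
After component 2: product = 0.7402
After component 3: product = 0.6932
R_sys = 0.6932
Q = 1 - 0.6932 = 0.3068

0.3068


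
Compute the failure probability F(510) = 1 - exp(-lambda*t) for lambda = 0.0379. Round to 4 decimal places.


lambda = 0.0379, t = 510
lambda * t = 19.329
exp(-19.329) = 0.0
F(t) = 1 - 0.0
F(t) = 1.0

1.0


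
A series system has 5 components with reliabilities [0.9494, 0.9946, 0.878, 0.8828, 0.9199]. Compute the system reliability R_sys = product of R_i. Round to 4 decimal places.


Components: [0.9494, 0.9946, 0.878, 0.8828, 0.9199]
After component 1 (R=0.9494): product = 0.9494
After component 2 (R=0.9946): product = 0.9443
After component 3 (R=0.878): product = 0.8291
After component 4 (R=0.8828): product = 0.7319
After component 5 (R=0.9199): product = 0.6733
R_sys = 0.6733

0.6733


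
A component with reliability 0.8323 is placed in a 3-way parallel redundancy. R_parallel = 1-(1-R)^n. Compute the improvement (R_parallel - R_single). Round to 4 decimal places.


R_single = 0.8323, n = 3
1 - R_single = 0.1677
(1 - R_single)^n = 0.1677^3 = 0.0047
R_parallel = 1 - 0.0047 = 0.9953
Improvement = 0.9953 - 0.8323
Improvement = 0.163

0.163


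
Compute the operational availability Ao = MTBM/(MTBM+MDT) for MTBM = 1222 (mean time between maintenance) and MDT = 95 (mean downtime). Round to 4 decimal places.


MTBM = 1222
MDT = 95
MTBM + MDT = 1317
Ao = 1222 / 1317
Ao = 0.9279

0.9279


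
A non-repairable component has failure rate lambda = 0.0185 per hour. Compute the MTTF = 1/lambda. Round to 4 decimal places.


lambda = 0.0185
MTTF = 1 / 0.0185
MTTF = 54.0541

54.0541


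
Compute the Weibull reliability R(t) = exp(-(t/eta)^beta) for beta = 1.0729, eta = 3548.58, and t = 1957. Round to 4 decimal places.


beta = 1.0729, eta = 3548.58, t = 1957
t/eta = 1957 / 3548.58 = 0.5515
(t/eta)^beta = 0.5515^1.0729 = 0.5281
R(t) = exp(-0.5281)
R(t) = 0.5897

0.5897


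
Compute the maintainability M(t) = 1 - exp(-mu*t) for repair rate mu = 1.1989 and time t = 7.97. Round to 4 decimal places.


mu = 1.1989, t = 7.97
mu * t = 1.1989 * 7.97 = 9.5552
exp(-9.5552) = 0.0001
M(t) = 1 - 0.0001
M(t) = 0.9999

0.9999


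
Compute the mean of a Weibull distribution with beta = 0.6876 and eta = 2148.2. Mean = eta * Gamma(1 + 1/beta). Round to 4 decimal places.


beta = 0.6876, eta = 2148.2
1/beta = 1.4543
1 + 1/beta = 2.4543
Gamma(2.4543) = 1.288
Mean = 2148.2 * 1.288
Mean = 2766.8731

2766.8731


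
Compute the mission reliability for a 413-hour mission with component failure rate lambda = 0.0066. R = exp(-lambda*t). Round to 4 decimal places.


lambda = 0.0066
mission_time = 413
lambda * t = 0.0066 * 413 = 2.7258
R = exp(-2.7258)
R = 0.0655

0.0655


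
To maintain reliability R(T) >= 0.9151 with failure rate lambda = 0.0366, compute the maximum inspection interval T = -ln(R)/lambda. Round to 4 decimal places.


R_target = 0.9151
lambda = 0.0366
-ln(0.9151) = 0.0887
T = 0.0887 / 0.0366
T = 2.4241

2.4241


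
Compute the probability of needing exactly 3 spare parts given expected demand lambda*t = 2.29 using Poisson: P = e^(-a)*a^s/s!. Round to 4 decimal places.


a = 2.29, s = 3
e^(-a) = e^(-2.29) = 0.1013
a^s = 2.29^3 = 12.009
s! = 6
P = 0.1013 * 12.009 / 6
P = 0.2027

0.2027


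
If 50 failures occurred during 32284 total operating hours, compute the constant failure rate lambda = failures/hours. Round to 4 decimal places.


failures = 50
total_hours = 32284
lambda = 50 / 32284
lambda = 0.0015

0.0015


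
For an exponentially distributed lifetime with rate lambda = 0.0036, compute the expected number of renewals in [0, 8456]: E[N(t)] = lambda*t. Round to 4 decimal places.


lambda = 0.0036
t = 8456
E[N(t)] = lambda * t
E[N(t)] = 0.0036 * 8456
E[N(t)] = 30.4416

30.4416


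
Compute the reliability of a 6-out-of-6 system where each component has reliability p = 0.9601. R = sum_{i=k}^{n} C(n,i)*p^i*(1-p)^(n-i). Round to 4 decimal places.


k = 6, n = 6, p = 0.9601
i=6: C(6,6)=1 * 0.9601^6 * 0.0399^0 = 0.7832
R = sum of terms = 0.7832

0.7832


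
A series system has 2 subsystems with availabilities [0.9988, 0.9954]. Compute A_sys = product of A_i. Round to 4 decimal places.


Subsystems: [0.9988, 0.9954]
After subsystem 1 (A=0.9988): product = 0.9988
After subsystem 2 (A=0.9954): product = 0.9942
A_sys = 0.9942

0.9942


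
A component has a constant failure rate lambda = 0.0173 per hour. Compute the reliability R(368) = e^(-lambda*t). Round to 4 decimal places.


lambda = 0.0173
t = 368
lambda * t = 6.3664
R(t) = e^(-6.3664)
R(t) = 0.0017

0.0017


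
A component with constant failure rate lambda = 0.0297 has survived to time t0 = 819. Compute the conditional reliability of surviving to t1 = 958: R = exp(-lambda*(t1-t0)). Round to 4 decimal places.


lambda = 0.0297
t0 = 819, t1 = 958
t1 - t0 = 139
lambda * (t1-t0) = 0.0297 * 139 = 4.1283
R = exp(-4.1283)
R = 0.0161

0.0161


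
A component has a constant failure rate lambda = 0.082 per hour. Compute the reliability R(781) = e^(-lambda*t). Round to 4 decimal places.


lambda = 0.082
t = 781
lambda * t = 64.042
R(t) = e^(-64.042)
R(t) = 0.0

0.0


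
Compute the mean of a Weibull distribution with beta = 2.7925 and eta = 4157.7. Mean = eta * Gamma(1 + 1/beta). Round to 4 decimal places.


beta = 2.7925, eta = 4157.7
1/beta = 0.3581
1 + 1/beta = 1.3581
Gamma(1.3581) = 0.8904
Mean = 4157.7 * 0.8904
Mean = 3701.8524

3701.8524


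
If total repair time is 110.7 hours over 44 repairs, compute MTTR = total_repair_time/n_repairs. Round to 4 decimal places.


total_repair_time = 110.7
n_repairs = 44
MTTR = 110.7 / 44
MTTR = 2.5159

2.5159


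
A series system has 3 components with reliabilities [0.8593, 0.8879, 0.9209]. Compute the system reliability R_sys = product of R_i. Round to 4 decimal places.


Components: [0.8593, 0.8879, 0.9209]
After component 1 (R=0.8593): product = 0.8593
After component 2 (R=0.8879): product = 0.763
After component 3 (R=0.9209): product = 0.7026
R_sys = 0.7026

0.7026


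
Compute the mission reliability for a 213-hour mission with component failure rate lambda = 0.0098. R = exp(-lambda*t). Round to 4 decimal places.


lambda = 0.0098
mission_time = 213
lambda * t = 0.0098 * 213 = 2.0874
R = exp(-2.0874)
R = 0.124

0.124
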